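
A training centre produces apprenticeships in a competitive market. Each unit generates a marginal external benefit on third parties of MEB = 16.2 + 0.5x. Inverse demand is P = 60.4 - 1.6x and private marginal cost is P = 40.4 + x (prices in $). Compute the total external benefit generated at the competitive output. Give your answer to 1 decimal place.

Market equilibrium (private): 40.4 + x = 60.4 - 1.6x → x_m = 7.6923.
Total external benefit = ∫₀^{x_m} (16.2 + 0.5x) dx = 16.2×7.6923 + ½×0.5×7.6923² = 139.4081.

$139.4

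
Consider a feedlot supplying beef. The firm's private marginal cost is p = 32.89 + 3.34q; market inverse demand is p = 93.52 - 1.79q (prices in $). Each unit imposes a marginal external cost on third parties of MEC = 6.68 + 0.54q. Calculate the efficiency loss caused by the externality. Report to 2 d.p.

Market equilibrium (private): 32.89 + 3.34q = 93.52 - 1.79q → q_m = 11.8187.
Social marginal cost = private MC + MEC = 39.57 + 3.88q.
Set SMC = demand: 39.57 + 3.88q = 93.52 - 1.79q → q* = 9.5150.
Height of the DWL triangle at q_m is SMC(q_m) − demand(q_m) = MEC(q_m) = 13.0621.
DWL = ½ × 2.3037 × 13.0621 = 15.0456.

DWL = $15.05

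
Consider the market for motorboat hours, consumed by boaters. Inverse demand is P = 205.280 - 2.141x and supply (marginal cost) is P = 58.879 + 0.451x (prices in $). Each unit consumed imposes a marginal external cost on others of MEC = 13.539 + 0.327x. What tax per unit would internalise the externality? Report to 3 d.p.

Social marginal benefit = demand − MEC = 191.741 - 2.468x.
Set SMB = MC: 191.741 - 2.468x = 58.879 + 0.451x → x* = 45.5163.
The Pigouvian tax equals MEC at x*: 13.539 + 0.327×45.5163 = 28.4228.

tax = $28.423 per unit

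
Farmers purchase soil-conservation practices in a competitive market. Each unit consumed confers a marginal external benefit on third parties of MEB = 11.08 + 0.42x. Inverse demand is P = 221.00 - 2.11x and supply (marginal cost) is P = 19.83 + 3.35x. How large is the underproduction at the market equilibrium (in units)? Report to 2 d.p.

5.27 units

Market equilibrium (private): 19.83 + 3.35x = 221.00 - 2.11x → x_m = 36.8443.
Social marginal benefit = demand + MEB = 232.08 - 1.69x.
Set SMB = MC: 232.08 - 1.69x = 19.83 + 3.35x → x* = 42.1131.
Gap = |36.8443 − 42.1131| = 5.2688.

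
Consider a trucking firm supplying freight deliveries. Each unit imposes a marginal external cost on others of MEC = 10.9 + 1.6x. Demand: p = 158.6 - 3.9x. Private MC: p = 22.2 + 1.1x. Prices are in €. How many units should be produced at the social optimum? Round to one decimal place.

Social marginal cost = private MC + MEC = 33.1 + 2.7x.
Set SMC = demand: 33.1 + 2.7x = 158.6 - 3.9x → x* = 19.0152.

x* = 19.0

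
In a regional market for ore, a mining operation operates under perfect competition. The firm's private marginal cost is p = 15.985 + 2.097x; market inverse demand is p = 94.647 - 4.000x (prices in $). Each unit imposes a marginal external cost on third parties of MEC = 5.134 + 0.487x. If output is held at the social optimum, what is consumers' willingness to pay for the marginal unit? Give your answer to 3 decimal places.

P = $49.976

Social marginal cost = private MC + MEC = 21.119 + 2.584x.
Set SMC = demand: 21.119 + 2.584x = 94.647 - 4.000x → x* = 11.1677.
Consumer price on the demand curve at x*: 94.647 − 4.000×11.1677 = 49.9762.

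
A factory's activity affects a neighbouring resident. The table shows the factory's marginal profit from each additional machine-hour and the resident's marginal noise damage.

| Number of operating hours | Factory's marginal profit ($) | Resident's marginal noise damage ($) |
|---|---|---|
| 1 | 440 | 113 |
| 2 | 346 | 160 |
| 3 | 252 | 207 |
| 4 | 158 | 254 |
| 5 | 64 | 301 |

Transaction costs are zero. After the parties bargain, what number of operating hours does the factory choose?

3

Bargaining reaches the level where marginal profit last exceeds marginal noise damage.
That holds through level 3 (252 ≥ 207) but not at 4 (158 < 254).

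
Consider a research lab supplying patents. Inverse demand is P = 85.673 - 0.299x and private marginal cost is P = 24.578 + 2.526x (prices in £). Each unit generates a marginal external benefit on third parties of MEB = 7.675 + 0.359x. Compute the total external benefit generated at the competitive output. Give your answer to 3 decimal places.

£249.937

Market equilibrium (private): 24.578 + 2.526x = 85.673 - 0.299x → x_m = 21.6265.
Total external benefit = ∫₀^{x_m} (7.675 + 0.359x) dx = 7.675×21.6265 + ½×0.359×21.6265² = 249.9365.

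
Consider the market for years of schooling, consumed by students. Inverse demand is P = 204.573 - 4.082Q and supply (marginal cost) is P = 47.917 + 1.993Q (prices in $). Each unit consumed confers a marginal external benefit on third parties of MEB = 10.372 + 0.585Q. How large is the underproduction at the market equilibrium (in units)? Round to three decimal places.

4.637 units

Market equilibrium (private): 47.917 + 1.993Q = 204.573 - 4.082Q → Q_m = 25.7870.
Social marginal benefit = demand + MEB = 214.945 - 3.497Q.
Set SMB = MC: 214.945 - 3.497Q = 47.917 + 1.993Q → Q* = 30.4240.
Gap = |25.7870 − 30.4240| = 4.6370.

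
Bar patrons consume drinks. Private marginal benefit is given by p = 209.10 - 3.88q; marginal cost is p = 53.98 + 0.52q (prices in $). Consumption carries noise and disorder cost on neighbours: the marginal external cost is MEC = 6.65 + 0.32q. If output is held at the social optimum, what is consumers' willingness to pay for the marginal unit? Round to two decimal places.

Social marginal benefit = demand − MEC = 202.45 - 4.20q.
Set SMB = MC: 202.45 - 4.20q = 53.98 + 0.52q → q* = 31.4555.
Consumer price on the demand curve at q*: 209.10 − 3.88×31.4555 = 87.0527.

P = $87.05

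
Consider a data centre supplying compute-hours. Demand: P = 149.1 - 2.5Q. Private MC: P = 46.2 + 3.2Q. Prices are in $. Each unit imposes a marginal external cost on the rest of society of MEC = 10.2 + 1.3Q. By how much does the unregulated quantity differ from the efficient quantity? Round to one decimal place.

4.8 units

Market equilibrium (private): 46.2 + 3.2Q = 149.1 - 2.5Q → Q_m = 18.0526.
Social marginal cost = private MC + MEC = 56.4 + 4.5Q.
Set SMC = demand: 56.4 + 4.5Q = 149.1 - 2.5Q → Q* = 13.2429.
Gap = |18.0526 − 13.2429| = 4.8097.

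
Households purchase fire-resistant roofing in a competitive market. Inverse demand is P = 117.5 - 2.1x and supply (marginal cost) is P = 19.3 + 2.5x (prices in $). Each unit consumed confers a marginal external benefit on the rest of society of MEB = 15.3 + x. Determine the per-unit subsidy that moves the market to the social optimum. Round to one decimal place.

subsidy = $46.8 per unit

Social marginal benefit = demand + MEB = 132.8 - 1.1x.
Set SMB = MC: 132.8 - 1.1x = 19.3 + 2.5x → x* = 31.5278.
The Pigouvian subsidy equals MEB at x*: 15.3 + 1.0×31.5278 = 46.8278.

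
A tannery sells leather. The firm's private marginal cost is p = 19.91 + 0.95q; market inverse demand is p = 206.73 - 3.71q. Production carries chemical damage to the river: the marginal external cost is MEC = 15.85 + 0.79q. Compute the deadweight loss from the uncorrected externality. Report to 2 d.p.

DWL = 207.18

Market equilibrium (private): 19.91 + 0.95q = 206.73 - 3.71q → q_m = 40.0901.
Social marginal cost = private MC + MEC = 35.76 + 1.74q.
Set SMC = demand: 35.76 + 1.74q = 206.73 - 3.71q → q* = 31.3706.
Height of the DWL triangle at q_m is SMC(q_m) − demand(q_m) = MEC(q_m) = 47.5212.
DWL = ½ × 8.7195 × 47.5212 = 207.1806.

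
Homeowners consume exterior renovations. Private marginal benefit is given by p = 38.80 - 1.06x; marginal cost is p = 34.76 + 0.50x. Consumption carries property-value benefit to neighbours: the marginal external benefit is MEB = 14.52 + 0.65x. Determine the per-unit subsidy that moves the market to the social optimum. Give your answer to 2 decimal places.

Social marginal benefit = demand + MEB = 53.32 - 0.41x.
Set SMB = MC: 53.32 - 0.41x = 34.76 + 0.50x → x* = 20.3956.
The Pigouvian subsidy equals MEB at x*: 14.52 + 0.65×20.3956 = 27.7771.

subsidy = 27.78 per unit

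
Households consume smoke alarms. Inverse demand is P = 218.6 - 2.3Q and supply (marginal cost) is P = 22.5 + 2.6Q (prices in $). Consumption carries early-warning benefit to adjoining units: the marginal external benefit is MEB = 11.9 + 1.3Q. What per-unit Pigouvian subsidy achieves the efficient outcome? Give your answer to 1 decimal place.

subsidy = $87.0 per unit

Social marginal benefit = demand + MEB = 230.5 - Q.
Set SMB = MC: 230.5 - Q = 22.5 + 2.6Q → Q* = 57.7778.
The Pigouvian subsidy equals MEB at Q*: 11.9 + 1.3×57.7778 = 87.0111.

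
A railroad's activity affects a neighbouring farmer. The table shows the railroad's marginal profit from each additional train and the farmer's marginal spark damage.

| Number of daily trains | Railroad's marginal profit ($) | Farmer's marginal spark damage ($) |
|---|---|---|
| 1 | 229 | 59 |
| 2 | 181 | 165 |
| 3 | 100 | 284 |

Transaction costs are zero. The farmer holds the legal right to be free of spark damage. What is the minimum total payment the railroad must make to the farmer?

Efficient level: marginal profit ≥ marginal spark damage through level 2, so k* = 2.
With the farmer holding the right, the railroad must at least compensate total damage at k*: 59 + 165 = 224.

$224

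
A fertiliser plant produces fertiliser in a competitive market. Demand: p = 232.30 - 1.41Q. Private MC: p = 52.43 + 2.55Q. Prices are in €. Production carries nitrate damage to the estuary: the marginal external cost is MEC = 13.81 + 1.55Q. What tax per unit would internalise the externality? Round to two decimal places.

tax = €60.52 per unit

Social marginal cost = private MC + MEC = 66.24 + 4.10Q.
Set SMC = demand: 66.24 + 4.10Q = 232.30 - 1.41Q → Q* = 30.1379.
The Pigouvian tax equals MEC at Q*: 13.81 + 1.55×30.1379 = 60.5237.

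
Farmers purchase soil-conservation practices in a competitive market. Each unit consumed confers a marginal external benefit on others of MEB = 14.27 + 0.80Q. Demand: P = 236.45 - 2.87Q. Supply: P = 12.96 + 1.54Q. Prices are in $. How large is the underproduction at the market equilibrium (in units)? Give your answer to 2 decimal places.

15.18 units

Market equilibrium (private): 12.96 + 1.54Q = 236.45 - 2.87Q → Q_m = 50.6780.
Social marginal benefit = demand + MEB = 250.72 - 2.07Q.
Set SMB = MC: 250.72 - 2.07Q = 12.96 + 1.54Q → Q* = 65.8615.
Gap = |50.6780 − 65.8615| = 15.1835.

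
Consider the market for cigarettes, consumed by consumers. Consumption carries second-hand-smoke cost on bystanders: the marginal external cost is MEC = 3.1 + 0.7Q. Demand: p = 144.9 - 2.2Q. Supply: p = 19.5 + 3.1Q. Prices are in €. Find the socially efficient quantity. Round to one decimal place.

Social marginal benefit = demand − MEC = 141.8 - 2.9Q.
Set SMB = MC: 141.8 - 2.9Q = 19.5 + 3.1Q → Q* = 20.3833.

Q* = 20.4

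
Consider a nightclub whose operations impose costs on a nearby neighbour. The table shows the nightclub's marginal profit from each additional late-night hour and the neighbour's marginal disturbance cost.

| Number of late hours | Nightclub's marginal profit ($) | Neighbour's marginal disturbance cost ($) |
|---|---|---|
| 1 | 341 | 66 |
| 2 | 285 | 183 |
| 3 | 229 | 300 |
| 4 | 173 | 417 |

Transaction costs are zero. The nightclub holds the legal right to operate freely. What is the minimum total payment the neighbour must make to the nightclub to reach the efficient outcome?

Left alone the nightclub would choose level 4 (marginal profit stays positive).
Efficient level: k* = 2 (marginal profit ≥ marginal disturbance cost through 2).
The neighbour must at least cover the nightclub's forgone profit from cutting 4→2: 229 + 173 = 402.

$402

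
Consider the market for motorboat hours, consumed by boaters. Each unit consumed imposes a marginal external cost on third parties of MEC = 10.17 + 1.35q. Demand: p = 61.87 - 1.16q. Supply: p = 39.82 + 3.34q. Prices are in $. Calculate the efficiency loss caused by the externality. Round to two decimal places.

Market equilibrium (private): 39.82 + 3.34q = 61.87 - 1.16q → q_m = 4.9000.
Social marginal benefit = demand − MEC = 51.70 - 2.51q.
Set SMB = MC: 51.70 - 2.51q = 39.82 + 3.34q → q* = 2.0308.
The welfare-loss triangle has base |q_m − q*| and height MEC(q_m) (the vertical gap between SMB and MC is zero at q* and MEC at q_m).
DWL = ½ × 2.8692 × 16.7850 = 24.0798.

DWL = $24.08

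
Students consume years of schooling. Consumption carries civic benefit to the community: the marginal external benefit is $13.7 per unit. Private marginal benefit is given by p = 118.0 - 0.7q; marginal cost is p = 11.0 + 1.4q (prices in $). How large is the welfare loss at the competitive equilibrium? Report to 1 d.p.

Market equilibrium (private): 11.0 + 1.4q = 118.0 - 0.7q → q_m = 50.9524.
Social marginal benefit = demand + MEB = 131.7 - 0.7q.
Set SMB = MC: 131.7 - 0.7q = 11.0 + 1.4q → q* = 57.4762.
Height of the DWL triangle at q_m is SMB(q_m) − MC(q_m) = MEB(q_m) = 13.7000.
DWL = ½ × 6.5238 × 13.7000 = 44.6880.

DWL = $44.7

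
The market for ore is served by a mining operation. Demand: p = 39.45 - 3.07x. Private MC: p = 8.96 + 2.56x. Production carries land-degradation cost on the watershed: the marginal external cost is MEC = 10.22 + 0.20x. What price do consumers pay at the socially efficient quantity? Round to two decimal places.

Social marginal cost = private MC + MEC = 19.18 + 2.76x.
Set SMC = demand: 19.18 + 2.76x = 39.45 - 3.07x → x* = 3.4768.
Consumer price on the demand curve at x*: 39.45 − 3.07×3.4768 = 28.7762.

P = 28.78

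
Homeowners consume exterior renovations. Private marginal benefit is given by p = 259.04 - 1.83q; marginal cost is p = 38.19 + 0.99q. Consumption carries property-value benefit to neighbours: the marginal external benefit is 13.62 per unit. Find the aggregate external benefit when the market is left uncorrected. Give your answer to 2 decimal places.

Market equilibrium (private): 38.19 + 0.99q = 259.04 - 1.83q → q_m = 78.3156.
Total external benefit = MEB × q_m = 13.62 × 78.3156 = 1066.6585.

1066.66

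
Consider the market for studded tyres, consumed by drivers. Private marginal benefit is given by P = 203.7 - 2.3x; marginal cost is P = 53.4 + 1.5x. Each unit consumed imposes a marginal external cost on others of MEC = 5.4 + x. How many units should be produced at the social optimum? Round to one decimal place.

x* = 30.2

Social marginal benefit = demand − MEC = 198.3 - 3.3x.
Set SMB = MC: 198.3 - 3.3x = 53.4 + 1.5x → x* = 30.1875.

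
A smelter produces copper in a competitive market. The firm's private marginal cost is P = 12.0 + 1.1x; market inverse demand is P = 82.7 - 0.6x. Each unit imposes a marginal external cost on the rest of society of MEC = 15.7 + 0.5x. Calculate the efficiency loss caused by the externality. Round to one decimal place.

Market equilibrium (private): 12.0 + 1.1x = 82.7 - 0.6x → x_m = 41.5882.
Social marginal cost = private MC + MEC = 27.7 + 1.6x.
Set SMC = demand: 27.7 + 1.6x = 82.7 - 0.6x → x* = 25.0000.
Between x* and x_m the wedge SMC − demand runs linearly from 0 to MEC(x_m), so the loss is a triangle.
DWL = ½ × 16.5882 × 36.4941 = 302.6857.

DWL = 302.7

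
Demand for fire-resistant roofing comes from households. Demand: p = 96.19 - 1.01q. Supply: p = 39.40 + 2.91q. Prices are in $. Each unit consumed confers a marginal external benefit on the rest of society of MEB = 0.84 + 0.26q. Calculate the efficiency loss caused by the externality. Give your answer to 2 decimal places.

DWL = $2.90

Market equilibrium (private): 39.40 + 2.91q = 96.19 - 1.01q → q_m = 14.4872.
Social marginal benefit = demand + MEB = 97.03 - 0.75q.
Set SMB = MC: 97.03 - 0.75q = 39.40 + 2.91q → q* = 15.7459.
Height of the DWL triangle at q_m is SMB(q_m) − MC(q_m) = MEB(q_m) = 4.6067.
DWL = ½ × 1.2587 × 4.6067 = 2.8992.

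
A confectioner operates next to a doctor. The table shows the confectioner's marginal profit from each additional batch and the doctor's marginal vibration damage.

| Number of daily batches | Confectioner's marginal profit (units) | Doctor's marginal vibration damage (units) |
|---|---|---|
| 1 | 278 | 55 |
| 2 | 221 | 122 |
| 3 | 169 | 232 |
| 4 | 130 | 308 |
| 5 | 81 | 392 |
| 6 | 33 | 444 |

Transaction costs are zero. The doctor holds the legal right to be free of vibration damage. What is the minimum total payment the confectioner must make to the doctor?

Efficient level: marginal profit ≥ marginal vibration damage through level 2, so k* = 2.
With the doctor holding the right, the confectioner must at least compensate total damage at k*: 55 + 122 = 177.

177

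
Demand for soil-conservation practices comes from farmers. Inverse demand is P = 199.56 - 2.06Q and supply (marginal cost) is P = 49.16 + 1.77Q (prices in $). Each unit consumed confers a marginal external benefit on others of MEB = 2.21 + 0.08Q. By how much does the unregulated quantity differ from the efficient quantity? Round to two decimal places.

1.43 units

Market equilibrium (private): 49.16 + 1.77Q = 199.56 - 2.06Q → Q_m = 39.2689.
Social marginal benefit = demand + MEB = 201.77 - 1.98Q.
Set SMB = MC: 201.77 - 1.98Q = 49.16 + 1.77Q → Q* = 40.6960.
Gap = |39.2689 − 40.6960| = 1.4271.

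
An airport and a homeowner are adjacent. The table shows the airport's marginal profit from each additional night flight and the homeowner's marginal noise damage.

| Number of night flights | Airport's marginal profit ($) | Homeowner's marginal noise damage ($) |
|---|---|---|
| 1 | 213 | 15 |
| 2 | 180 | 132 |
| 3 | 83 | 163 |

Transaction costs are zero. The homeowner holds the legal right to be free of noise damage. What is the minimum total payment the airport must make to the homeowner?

Efficient level: marginal profit ≥ marginal noise damage through level 2, so k* = 2.
With the homeowner holding the right, the airport must at least compensate total damage at k*: 15 + 132 = 147.

$147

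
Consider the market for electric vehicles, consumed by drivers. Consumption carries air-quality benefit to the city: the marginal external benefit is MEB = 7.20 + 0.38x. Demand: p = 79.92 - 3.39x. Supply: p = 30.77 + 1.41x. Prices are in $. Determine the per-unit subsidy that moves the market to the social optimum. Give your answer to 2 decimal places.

subsidy = $12.04 per unit

Social marginal benefit = demand + MEB = 87.12 - 3.01x.
Set SMB = MC: 87.12 - 3.01x = 30.77 + 1.41x → x* = 12.7489.
The Pigouvian subsidy equals MEB at x*: 7.20 + 0.38×12.7489 = 12.0446.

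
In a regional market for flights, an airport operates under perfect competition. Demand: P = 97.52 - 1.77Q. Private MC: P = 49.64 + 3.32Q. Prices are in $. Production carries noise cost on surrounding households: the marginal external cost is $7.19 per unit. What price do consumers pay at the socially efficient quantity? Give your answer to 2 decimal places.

Social marginal cost = private MC + MEC = 56.83 + 3.32Q.
Set SMC = demand: 56.83 + 3.32Q = 97.52 - 1.77Q → Q* = 7.9941.
Consumer price on the demand curve at Q*: 97.52 − 1.77×7.9941 = 83.3704.

P = $83.37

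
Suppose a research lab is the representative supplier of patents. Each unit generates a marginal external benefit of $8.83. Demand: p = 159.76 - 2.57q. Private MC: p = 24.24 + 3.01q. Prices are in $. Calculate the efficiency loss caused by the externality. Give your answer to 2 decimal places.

Market equilibrium (private): 24.24 + 3.01q = 159.76 - 2.57q → q_m = 24.2867.
Social marginal cost = private MC − MEB = 15.41 + 3.01q.
Set SMC = demand: 15.41 + 3.01q = 159.76 - 2.57q → q* = 25.8692.
Between q* and q_m the wedge demand − SMC runs linearly from 0 to MEB(q_m), so the loss is a triangle.
DWL = ½ × 1.5825 × 8.8300 = 6.9867.

DWL = $6.99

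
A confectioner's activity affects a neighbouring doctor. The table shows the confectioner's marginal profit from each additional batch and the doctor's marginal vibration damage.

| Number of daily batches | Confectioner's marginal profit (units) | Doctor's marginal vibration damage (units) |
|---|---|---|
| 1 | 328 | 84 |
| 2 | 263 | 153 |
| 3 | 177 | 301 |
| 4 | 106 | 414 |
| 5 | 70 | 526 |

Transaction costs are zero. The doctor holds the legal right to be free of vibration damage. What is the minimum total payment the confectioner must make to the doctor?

237

Efficient level: marginal profit ≥ marginal vibration damage through level 2, so k* = 2.
With the doctor holding the right, the confectioner must at least compensate total damage at k*: 84 + 153 = 237.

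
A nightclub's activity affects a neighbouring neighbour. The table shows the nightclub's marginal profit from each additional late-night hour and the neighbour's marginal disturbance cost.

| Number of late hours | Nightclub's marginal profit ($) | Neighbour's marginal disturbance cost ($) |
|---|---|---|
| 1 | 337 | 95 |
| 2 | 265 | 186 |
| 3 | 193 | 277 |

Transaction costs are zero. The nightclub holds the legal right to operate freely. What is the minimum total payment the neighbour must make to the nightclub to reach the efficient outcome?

$193

Left alone the nightclub would choose level 3 (marginal profit stays positive).
Efficient level: k* = 2 (marginal profit ≥ marginal disturbance cost through 2).
The neighbour must at least cover the nightclub's forgone profit from cutting 3→2: 193 = 193.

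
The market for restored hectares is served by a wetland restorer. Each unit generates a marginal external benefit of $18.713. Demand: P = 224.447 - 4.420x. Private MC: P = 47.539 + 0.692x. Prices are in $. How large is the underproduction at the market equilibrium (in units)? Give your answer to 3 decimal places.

3.661 units

Market equilibrium (private): 47.539 + 0.692x = 224.447 - 4.420x → x_m = 34.6064.
Social marginal cost = private MC − MEB = 28.826 + 0.692x.
Set SMC = demand: 28.826 + 0.692x = 224.447 - 4.420x → x* = 38.2670.
Gap = |34.6064 − 38.2670| = 3.6606.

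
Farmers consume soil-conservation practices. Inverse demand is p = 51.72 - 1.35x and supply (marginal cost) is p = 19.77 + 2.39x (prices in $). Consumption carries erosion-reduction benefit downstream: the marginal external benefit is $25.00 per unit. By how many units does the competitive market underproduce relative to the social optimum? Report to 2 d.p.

6.68 units

Market equilibrium (private): 19.77 + 2.39x = 51.72 - 1.35x → x_m = 8.5428.
Social marginal benefit = demand + MEB = 76.72 - 1.35x.
Set SMB = MC: 76.72 - 1.35x = 19.77 + 2.39x → x* = 15.2273.
Gap = |8.5428 − 15.2273| = 6.6845.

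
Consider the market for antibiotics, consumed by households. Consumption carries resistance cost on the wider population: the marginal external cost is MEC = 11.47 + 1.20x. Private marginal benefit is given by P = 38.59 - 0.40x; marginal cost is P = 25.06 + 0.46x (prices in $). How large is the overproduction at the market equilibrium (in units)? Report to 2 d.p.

Market equilibrium (private): 25.06 + 0.46x = 38.59 - 0.40x → x_m = 15.7326.
Social marginal benefit = demand − MEC = 27.12 - 1.60x.
Set SMB = MC: 27.12 - 1.60x = 25.06 + 0.46x → x* = 1.0000.
Gap = |15.7326 − 1.0000| = 14.7326.

14.73 units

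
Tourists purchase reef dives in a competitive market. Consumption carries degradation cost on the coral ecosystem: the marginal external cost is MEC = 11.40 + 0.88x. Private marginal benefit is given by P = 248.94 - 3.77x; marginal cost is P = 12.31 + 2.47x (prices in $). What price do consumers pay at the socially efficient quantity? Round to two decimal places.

P = $129.68

Social marginal benefit = demand − MEC = 237.54 - 4.65x.
Set SMB = MC: 237.54 - 4.65x = 12.31 + 2.47x → x* = 31.6334.
Consumer price on the demand curve at x*: 248.94 − 3.77×31.6334 = 129.6821.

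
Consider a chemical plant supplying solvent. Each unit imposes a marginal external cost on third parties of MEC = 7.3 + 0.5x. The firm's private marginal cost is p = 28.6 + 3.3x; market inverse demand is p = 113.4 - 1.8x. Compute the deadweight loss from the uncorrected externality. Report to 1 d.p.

DWL = 21.8

Market equilibrium (private): 28.6 + 3.3x = 113.4 - 1.8x → x_m = 16.6275.
Social marginal cost = private MC + MEC = 35.9 + 3.8x.
Set SMC = demand: 35.9 + 3.8x = 113.4 - 1.8x → x* = 13.8393.
The loss is the area between SMC and demand from x* to x_m; with linear curves that's a triangle of height MEC(x_m).
DWL = ½ × 2.7882 × 15.6137 = 21.7671.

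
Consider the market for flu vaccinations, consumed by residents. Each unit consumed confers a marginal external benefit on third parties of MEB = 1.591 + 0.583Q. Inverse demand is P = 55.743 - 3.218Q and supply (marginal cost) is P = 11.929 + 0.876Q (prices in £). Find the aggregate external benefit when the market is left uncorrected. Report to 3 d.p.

Market equilibrium (private): 11.929 + 0.876Q = 55.743 - 3.218Q → Q_m = 10.7020.
Total external benefit = ∫₀^{Q_m} (1.591 + 0.583Q) dQ = 1.591×10.7020 + ½×0.583×10.7020² = 50.4132.

£50.413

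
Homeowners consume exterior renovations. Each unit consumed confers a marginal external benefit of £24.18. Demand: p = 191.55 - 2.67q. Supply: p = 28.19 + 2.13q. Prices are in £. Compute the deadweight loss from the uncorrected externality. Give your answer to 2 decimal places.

Market equilibrium (private): 28.19 + 2.13q = 191.55 - 2.67q → q_m = 34.0333.
Social marginal benefit = demand + MEB = 215.73 - 2.67q.
Set SMB = MC: 215.73 - 2.67q = 28.19 + 2.13q → q* = 39.0708.
The loss is the area between SMB and MC from q* to q_m; with linear curves that's a triangle of height MEB(q_m).
DWL = ½ × 5.0375 × 24.1800 = 60.9034.

DWL = £60.90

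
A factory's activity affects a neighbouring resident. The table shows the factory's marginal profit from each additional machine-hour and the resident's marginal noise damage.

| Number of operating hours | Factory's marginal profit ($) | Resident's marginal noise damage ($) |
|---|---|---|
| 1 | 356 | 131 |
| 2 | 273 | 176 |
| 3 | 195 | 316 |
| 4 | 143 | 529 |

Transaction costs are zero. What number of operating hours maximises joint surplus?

2

Bargaining reaches the level where marginal profit last exceeds marginal noise damage.
That holds through level 2 (273 ≥ 176) but not at 3 (195 < 316).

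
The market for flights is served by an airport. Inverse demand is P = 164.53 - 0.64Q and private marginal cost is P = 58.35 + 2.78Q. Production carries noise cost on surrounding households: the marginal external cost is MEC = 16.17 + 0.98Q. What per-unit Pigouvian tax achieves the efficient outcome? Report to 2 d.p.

tax = 36.22 per unit

Social marginal cost = private MC + MEC = 74.52 + 3.76Q.
Set SMC = demand: 74.52 + 3.76Q = 164.53 - 0.64Q → Q* = 20.4568.
The Pigouvian tax equals MEC at Q*: 16.17 + 0.98×20.4568 = 36.2177.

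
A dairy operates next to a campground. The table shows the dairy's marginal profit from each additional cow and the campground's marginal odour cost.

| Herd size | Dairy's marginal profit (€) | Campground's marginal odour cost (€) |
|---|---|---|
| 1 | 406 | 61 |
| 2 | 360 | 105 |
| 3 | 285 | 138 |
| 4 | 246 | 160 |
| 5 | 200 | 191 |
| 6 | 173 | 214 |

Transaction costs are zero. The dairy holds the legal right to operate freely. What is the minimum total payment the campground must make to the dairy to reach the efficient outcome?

Left alone the dairy would choose level 6 (marginal profit stays positive).
Efficient level: k* = 5 (marginal profit ≥ marginal odour cost through 5).
The campground must at least cover the dairy's forgone profit from cutting 6→5: 173 = 173.

€173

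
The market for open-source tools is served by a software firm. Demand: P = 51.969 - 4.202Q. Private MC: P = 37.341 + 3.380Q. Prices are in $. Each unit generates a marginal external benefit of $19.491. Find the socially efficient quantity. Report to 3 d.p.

Q* = 4.500

Social marginal cost = private MC − MEB = 17.850 + 3.380Q.
Set SMC = demand: 17.850 + 3.380Q = 51.969 - 4.202Q → Q* = 4.5000.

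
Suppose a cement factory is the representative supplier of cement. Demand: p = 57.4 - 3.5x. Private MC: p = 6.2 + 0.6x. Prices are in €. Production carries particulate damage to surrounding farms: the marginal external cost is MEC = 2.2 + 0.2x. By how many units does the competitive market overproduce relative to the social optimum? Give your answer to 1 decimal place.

1.1 units

Market equilibrium (private): 6.2 + 0.6x = 57.4 - 3.5x → x_m = 12.4878.
Social marginal cost = private MC + MEC = 8.4 + 0.8x.
Set SMC = demand: 8.4 + 0.8x = 57.4 - 3.5x → x* = 11.3953.
Gap = |12.4878 − 11.3953| = 1.0925.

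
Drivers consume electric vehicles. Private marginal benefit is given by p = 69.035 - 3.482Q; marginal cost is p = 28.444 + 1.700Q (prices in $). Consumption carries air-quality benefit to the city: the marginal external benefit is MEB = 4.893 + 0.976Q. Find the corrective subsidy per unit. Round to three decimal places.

Social marginal benefit = demand + MEB = 73.928 - 2.506Q.
Set SMB = MC: 73.928 - 2.506Q = 28.444 + 1.700Q → Q* = 10.8141.
The Pigouvian subsidy equals MEB at Q*: 4.893 + 0.976×10.8141 = 15.4476.

subsidy = $15.448 per unit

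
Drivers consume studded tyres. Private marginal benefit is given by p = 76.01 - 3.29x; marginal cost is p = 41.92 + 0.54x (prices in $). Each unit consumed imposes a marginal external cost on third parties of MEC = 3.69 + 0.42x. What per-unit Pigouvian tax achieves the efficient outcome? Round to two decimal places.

tax = $6.69 per unit

Social marginal benefit = demand − MEC = 72.32 - 3.71x.
Set SMB = MC: 72.32 - 3.71x = 41.92 + 0.54x → x* = 7.1529.
The Pigouvian tax equals MEC at x*: 3.69 + 0.42×7.1529 = 6.6942.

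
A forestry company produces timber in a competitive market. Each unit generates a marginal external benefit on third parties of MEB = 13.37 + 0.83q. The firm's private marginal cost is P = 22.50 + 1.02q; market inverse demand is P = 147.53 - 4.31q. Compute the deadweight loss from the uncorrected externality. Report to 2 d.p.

Market equilibrium (private): 22.50 + 1.02q = 147.53 - 4.31q → q_m = 23.4578.
Social marginal cost = private MC − MEB = 9.13 + 0.19q.
Set SMC = demand: 9.13 + 0.19q = 147.53 - 4.31q → q* = 30.7556.
Between q* and q_m the wedge demand − SMC runs linearly from 0 to MEB(q_m), so the loss is a triangle.
DWL = ½ × 7.2978 × 32.8400 = 119.8299.

DWL = 119.83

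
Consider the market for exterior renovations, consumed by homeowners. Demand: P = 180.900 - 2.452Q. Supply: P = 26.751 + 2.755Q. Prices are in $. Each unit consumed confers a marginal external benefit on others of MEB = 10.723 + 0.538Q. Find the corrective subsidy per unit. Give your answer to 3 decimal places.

subsidy = $29.721 per unit

Social marginal benefit = demand + MEB = 191.623 - 1.914Q.
Set SMB = MC: 191.623 - 1.914Q = 26.751 + 2.755Q → Q* = 35.3121.
The Pigouvian subsidy equals MEB at Q*: 10.723 + 0.538×35.3121 = 29.7209.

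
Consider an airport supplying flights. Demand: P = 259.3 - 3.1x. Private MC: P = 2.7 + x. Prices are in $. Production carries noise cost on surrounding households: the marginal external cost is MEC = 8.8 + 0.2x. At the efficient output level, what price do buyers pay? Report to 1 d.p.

P = $80.7

Social marginal cost = private MC + MEC = 11.5 + 1.2x.
Set SMC = demand: 11.5 + 1.2x = 259.3 - 3.1x → x* = 57.6279.
Consumer price on the demand curve at x*: 259.3 − 3.1×57.6279 = 80.6535.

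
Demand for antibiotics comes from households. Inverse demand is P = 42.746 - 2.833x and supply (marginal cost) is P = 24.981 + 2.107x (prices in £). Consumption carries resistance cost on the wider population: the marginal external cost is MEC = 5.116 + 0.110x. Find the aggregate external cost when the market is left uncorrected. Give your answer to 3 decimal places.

£19.109

Market equilibrium (private): 24.981 + 2.107x = 42.746 - 2.833x → x_m = 3.5962.
Total external cost = ∫₀^{x_m} (5.116 + 0.110x) dx = 5.116×3.5962 + ½×0.110×3.5962² = 19.1095.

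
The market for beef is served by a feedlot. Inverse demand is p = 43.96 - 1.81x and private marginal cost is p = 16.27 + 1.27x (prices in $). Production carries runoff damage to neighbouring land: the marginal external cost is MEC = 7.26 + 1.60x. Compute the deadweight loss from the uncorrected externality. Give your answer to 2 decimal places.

DWL = $50.05

Market equilibrium (private): 16.27 + 1.27x = 43.96 - 1.81x → x_m = 8.9903.
Social marginal cost = private MC + MEC = 23.53 + 2.87x.
Set SMC = demand: 23.53 + 2.87x = 43.96 - 1.81x → x* = 4.3654.
The loss is the area between SMC and demand from x* to x_m; with linear curves that's a triangle of height MEC(x_m).
DWL = ½ × 4.6249 × 21.6444 = 50.0516.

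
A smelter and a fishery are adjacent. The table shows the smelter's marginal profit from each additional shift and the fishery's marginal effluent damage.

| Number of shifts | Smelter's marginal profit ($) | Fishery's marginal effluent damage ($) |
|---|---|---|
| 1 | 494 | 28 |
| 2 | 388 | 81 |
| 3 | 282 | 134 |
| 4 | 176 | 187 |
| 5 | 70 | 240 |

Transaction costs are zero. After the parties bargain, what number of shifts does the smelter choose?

3

Bargaining reaches the level where marginal profit last exceeds marginal effluent damage.
That holds through level 3 (282 ≥ 134) but not at 4 (176 < 187).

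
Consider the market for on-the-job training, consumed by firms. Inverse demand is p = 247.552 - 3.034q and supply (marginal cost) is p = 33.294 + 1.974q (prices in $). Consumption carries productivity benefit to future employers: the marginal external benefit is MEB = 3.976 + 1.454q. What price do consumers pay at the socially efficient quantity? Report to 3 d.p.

Social marginal benefit = demand + MEB = 251.528 - 1.580q.
Set SMB = MC: 251.528 - 1.580q = 33.294 + 1.974q → q* = 61.4052.
Consumer price on the demand curve at q*: 247.552 − 3.034×61.4052 = 61.2486.

P = $61.249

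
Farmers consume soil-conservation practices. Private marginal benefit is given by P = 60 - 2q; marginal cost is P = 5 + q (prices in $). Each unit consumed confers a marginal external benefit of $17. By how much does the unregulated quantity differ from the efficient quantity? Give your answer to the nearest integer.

6 units

Market equilibrium (private): 5 + q = 60 - 2q → q_m = 18.3333.
Social marginal benefit = demand + MEB = 77 - 2q.
Set SMB = MC: 77 - 2q = 5 + q → q* = 24.0000.
Gap = |18.3333 − 24.0000| = 5.6667.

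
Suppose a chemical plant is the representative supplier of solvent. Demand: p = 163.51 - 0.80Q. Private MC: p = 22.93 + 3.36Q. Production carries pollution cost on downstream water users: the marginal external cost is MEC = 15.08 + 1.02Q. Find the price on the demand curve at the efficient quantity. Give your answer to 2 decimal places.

Social marginal cost = private MC + MEC = 38.01 + 4.38Q.
Set SMC = demand: 38.01 + 4.38Q = 163.51 - 0.80Q → Q* = 24.2278.
Consumer price on the demand curve at Q*: 163.51 − 0.80×24.2278 = 144.1278.

P = 144.13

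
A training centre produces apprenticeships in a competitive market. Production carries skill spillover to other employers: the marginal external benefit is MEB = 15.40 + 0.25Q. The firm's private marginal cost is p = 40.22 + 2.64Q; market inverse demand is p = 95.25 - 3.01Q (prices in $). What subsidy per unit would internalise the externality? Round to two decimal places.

Social marginal cost = private MC − MEB = 24.82 + 2.39Q.
Set SMC = demand: 24.82 + 2.39Q = 95.25 - 3.01Q → Q* = 13.0426.
The Pigouvian subsidy equals MEB at Q*: 15.40 + 0.25×13.0426 = 18.6607.

subsidy = $18.66 per unit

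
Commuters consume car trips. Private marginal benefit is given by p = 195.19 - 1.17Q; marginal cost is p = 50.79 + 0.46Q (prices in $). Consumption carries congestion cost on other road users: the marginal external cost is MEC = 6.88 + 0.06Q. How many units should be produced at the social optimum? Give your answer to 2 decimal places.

Social marginal benefit = demand − MEC = 188.31 - 1.23Q.
Set SMB = MC: 188.31 - 1.23Q = 50.79 + 0.46Q → Q* = 81.3728.

Q* = 81.37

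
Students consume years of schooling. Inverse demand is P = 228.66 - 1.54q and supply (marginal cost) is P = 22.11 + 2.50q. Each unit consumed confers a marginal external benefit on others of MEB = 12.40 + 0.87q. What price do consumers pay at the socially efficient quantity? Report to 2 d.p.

P = 122.29

Social marginal benefit = demand + MEB = 241.06 - 0.67q.
Set SMB = MC: 241.06 - 0.67q = 22.11 + 2.50q → q* = 69.0694.
Consumer price on the demand curve at q*: 228.66 − 1.54×69.0694 = 122.2931.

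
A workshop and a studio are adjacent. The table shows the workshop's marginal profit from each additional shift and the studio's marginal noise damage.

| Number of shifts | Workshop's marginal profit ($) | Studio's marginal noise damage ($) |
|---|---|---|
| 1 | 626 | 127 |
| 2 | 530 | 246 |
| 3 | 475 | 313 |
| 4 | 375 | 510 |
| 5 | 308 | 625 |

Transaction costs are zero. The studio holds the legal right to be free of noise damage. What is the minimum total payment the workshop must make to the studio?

$686

Efficient level: marginal profit ≥ marginal noise damage through level 3, so k* = 3.
With the studio holding the right, the workshop must at least compensate total damage at k*: 127 + 246 + 313 = 686.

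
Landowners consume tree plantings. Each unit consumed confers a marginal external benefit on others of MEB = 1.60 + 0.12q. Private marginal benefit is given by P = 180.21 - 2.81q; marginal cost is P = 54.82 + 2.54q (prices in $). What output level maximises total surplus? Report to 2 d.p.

q* = 24.28

Social marginal benefit = demand + MEB = 181.81 - 2.69q.
Set SMB = MC: 181.81 - 2.69q = 54.82 + 2.54q → q* = 24.2811.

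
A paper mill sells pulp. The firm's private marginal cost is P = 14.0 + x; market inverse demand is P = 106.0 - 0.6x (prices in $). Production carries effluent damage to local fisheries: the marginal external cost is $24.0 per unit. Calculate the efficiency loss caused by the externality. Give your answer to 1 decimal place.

DWL = $180.0

Market equilibrium (private): 14.0 + x = 106.0 - 0.6x → x_m = 57.5000.
Social marginal cost = private MC + MEC = 38.0 + x.
Set SMC = demand: 38.0 + x = 106.0 - 0.6x → x* = 42.5000.
The loss is the area between SMC and demand from x* to x_m; with linear curves that's a triangle of height MEC(x_m).
DWL = ½ × 15.0000 × 24.0000 = 180.0000.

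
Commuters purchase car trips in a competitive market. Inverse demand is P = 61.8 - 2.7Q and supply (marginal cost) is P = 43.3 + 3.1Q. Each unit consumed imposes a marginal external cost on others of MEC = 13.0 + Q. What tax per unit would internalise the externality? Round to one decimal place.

Social marginal benefit = demand − MEC = 48.8 - 3.7Q.
Set SMB = MC: 48.8 - 3.7Q = 43.3 + 3.1Q → Q* = 0.8088.
The Pigouvian tax equals MEC at Q*: 13.0 + 1.0×0.8088 = 13.8088.

tax = 13.8 per unit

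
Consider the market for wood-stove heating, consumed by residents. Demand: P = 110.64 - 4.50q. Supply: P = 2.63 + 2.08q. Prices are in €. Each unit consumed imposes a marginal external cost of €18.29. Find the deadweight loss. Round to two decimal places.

Market equilibrium (private): 2.63 + 2.08q = 110.64 - 4.50q → q_m = 16.4149.
Social marginal benefit = demand − MEC = 92.35 - 4.50q.
Set SMB = MC: 92.35 - 4.50q = 2.63 + 2.08q → q* = 13.6353.
The loss is the area between SMB and MC from q* to q_m; with linear curves that's a triangle of height MEC(q_m).
DWL = ½ × 2.7796 × 18.2900 = 25.4194.

DWL = €25.42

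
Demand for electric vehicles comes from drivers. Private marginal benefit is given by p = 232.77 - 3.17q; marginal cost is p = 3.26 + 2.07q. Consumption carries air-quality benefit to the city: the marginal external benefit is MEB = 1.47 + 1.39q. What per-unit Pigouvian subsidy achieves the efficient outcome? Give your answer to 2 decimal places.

subsidy = 84.86 per unit

Social marginal benefit = demand + MEB = 234.24 - 1.78q.
Set SMB = MC: 234.24 - 1.78q = 3.26 + 2.07q → q* = 59.9948.
The Pigouvian subsidy equals MEB at q*: 1.47 + 1.39×59.9948 = 84.8628.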